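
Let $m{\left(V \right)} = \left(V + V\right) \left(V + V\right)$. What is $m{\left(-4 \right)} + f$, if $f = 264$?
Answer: $328$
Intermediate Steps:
$m{\left(V \right)} = 4 V^{2}$ ($m{\left(V \right)} = 2 V 2 V = 4 V^{2}$)
$m{\left(-4 \right)} + f = 4 \left(-4\right)^{2} + 264 = 4 \cdot 16 + 264 = 64 + 264 = 328$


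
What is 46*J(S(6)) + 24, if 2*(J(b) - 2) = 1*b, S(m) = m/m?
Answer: 139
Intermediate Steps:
S(m) = 1
J(b) = 2 + b/2 (J(b) = 2 + (1*b)/2 = 2 + b/2)
46*J(S(6)) + 24 = 46*(2 + (½)*1) + 24 = 46*(2 + ½) + 24 = 46*(5/2) + 24 = 115 + 24 = 139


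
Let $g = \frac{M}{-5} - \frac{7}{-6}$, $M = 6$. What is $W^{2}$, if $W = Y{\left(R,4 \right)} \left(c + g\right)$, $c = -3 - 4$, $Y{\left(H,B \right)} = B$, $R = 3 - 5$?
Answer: $\frac{178084}{225} \approx 791.48$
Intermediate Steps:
$R = -2$
$c = -7$
$g = - \frac{1}{30}$ ($g = \frac{6}{-5} - \frac{7}{-6} = 6 \left(- \frac{1}{5}\right) - - \frac{7}{6} = - \frac{6}{5} + \frac{7}{6} = - \frac{1}{30} \approx -0.033333$)
$W = - \frac{422}{15}$ ($W = 4 \left(-7 - \frac{1}{30}\right) = 4 \left(- \frac{211}{30}\right) = - \frac{422}{15} \approx -28.133$)
$W^{2} = \left(- \frac{422}{15}\right)^{2} = \frac{178084}{225}$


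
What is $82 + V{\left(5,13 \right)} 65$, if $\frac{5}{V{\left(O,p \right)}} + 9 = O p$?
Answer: $\frac{4917}{56} \approx 87.804$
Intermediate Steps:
$V{\left(O,p \right)} = \frac{5}{-9 + O p}$
$82 + V{\left(5,13 \right)} 65 = 82 + \frac{5}{-9 + 5 \cdot 13} \cdot 65 = 82 + \frac{5}{-9 + 65} \cdot 65 = 82 + \frac{5}{56} \cdot 65 = 82 + \frac{325}{56} = \frac{4917}{56}$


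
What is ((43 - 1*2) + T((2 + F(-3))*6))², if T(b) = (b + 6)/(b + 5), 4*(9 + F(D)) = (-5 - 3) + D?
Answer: 20178064/11449 ≈ 1762.4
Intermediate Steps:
F(D) = -11 + D/4 (F(D) = -9 + ((-5 - 3) + D)/4 = -9 + (-8 + D)/4 = -9 + (-2 + D/4) = -11 + D/4)
T(b) = (6 + b)/(5 + b)
((43 - 1*2) + T((2 + F(-3))*6))² = ((43 - 1*2) + (6 + (2 + (-11 + (¼)*(-3)))*6)/(5 + (2 + (-11 + (¼)*(-3)))*6))² = ((43 - 2) + (6 + (2 + (-11 - ¾))*6)/(5 + (2 + (-11 - ¾))*6))² = (41 + (6 + (2 - 47/4)*6)/(5 + (2 - 47/4)*6))² = (41 + (6 - 39/4*6)/(5 - 39/4*6))² = (41 + (6 - 117/2)/(5 - 117/2))² = (41 - 105/2/(-107/2))² = (41 - 2/107*(-105/2))² = (41 + 105/107)² = (4492/107)² = 20178064/11449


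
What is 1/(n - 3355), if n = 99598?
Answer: 1/96243 ≈ 1.0390e-5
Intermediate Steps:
1/(n - 3355) = 1/(99598 - 3355) = 1/96243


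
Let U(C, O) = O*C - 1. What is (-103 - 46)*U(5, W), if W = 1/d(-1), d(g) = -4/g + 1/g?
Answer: -298/3 ≈ -99.333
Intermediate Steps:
d(g) = -3/g (d(g) = -4/g + 1/g = -3/g)
W = ⅓ (W = 1/(-3/(-1)) = 1/(-3*(-1)) = 1/3 = ⅓ ≈ 0.33333)
U(C, O) = -1 + C*O (U(C, O) = C*O - 1 = -1 + C*O)
(-103 - 46)*U(5, W) = (-103 - 46)*(-1 + 5*(⅓)) = -149*(-1 + 5/3) = -149*⅔ = -298/3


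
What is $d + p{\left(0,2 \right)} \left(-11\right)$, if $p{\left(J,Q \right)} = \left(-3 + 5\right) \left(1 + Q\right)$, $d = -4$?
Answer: $-70$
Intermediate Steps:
$p{\left(J,Q \right)} = 2 + 2 Q$ ($p{\left(J,Q \right)} = 2 \left(1 + Q\right) = 2 + 2 Q$)
$d + p{\left(0,2 \right)} \left(-11\right) = -4 + \left(2 + 2 \cdot 2\right) \left(-11\right) = -4 + \left(2 + 4\right) \left(-11\right) = -4 + 6 \left(-11\right) = -4 - 66 = -70$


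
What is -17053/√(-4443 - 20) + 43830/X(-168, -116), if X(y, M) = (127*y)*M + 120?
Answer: 7305/412516 + 17053*I*√4463/4463 ≈ 0.017708 + 255.26*I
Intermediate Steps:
X(y, M) = 120 + 127*M*y (X(y, M) = 127*M*y + 120 = 120 + 127*M*y)
-17053/√(-4443 - 20) + 43830/X(-168, -116) = -17053/√(-4443 - 20) + 43830/(120 + 127*(-116)*(-168)) = -17053*(-I*√4463/4463) + 43830/(120 + 2474976) = -17053*(-I*√4463/4463) + 43830/2475096 = -(-17053)*I*√4463/4463 + 43830*(1/2475096) = 17053*I*√4463/4463 + 7305/412516 = 7305/412516 + 17053*I*√4463/4463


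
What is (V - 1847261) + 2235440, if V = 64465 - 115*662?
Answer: 376514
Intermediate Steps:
V = -11665 (V = 64465 - 1*76130 = 64465 - 76130 = -11665)
(V - 1847261) + 2235440 = (-11665 - 1847261) + 2235440 = -1858926 + 2235440 = 376514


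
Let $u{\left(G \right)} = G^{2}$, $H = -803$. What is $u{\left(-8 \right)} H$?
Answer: $-51392$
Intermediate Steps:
$u{\left(-8 \right)} H = \left(-8\right)^{2} \left(-803\right) = 64 \left(-803\right) = -51392$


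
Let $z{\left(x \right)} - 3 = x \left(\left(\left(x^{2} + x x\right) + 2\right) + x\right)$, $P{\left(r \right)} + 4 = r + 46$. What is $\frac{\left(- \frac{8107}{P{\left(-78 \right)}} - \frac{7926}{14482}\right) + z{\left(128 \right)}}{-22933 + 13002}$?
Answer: $- \frac{1097751380291}{2588773356} \approx -424.04$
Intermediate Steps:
$P{\left(r \right)} = 42 + r$ ($P{\left(r \right)} = -4 + \left(r + 46\right) = -4 + \left(46 + r\right) = 42 + r$)
$z{\left(x \right)} = 3 + x \left(2 + x + 2 x^{2}\right)$ ($z{\left(x \right)} = 3 + x \left(\left(\left(x^{2} + x x\right) + 2\right) + x\right) = 3 + x \left(\left(\left(x^{2} + x^{2}\right) + 2\right) + x\right) = 3 + x \left(\left(2 x^{2} + 2\right) + x\right) = 3 + x \left(\left(2 + 2 x^{2}\right) + x\right) = 3 + x \left(2 + x + 2 x^{2}\right)$)
$\frac{\left(- \frac{8107}{P{\left(-78 \right)}} - \frac{7926}{14482}\right) + z{\left(128 \right)}}{-22933 + 13002} = \frac{\left(- \frac{8107}{42 - 78} - \frac{7926}{14482}\right) + \left(3 + 128^{2} + 2 \cdot 128 + 2 \cdot 128^{3}\right)}{-22933 + 13002} = \frac{\left(- \frac{8107}{-36} - \frac{3963}{7241}\right) + \left(3 + 16384 + 256 + 2 \cdot 2097152\right)}{-9931} = \left(\left(\left(-8107\right) \left(- \frac{1}{36}\right) - \frac{3963}{7241}\right) + \left(3 + 16384 + 256 + 4194304\right)\right) \left(- \frac{1}{9931}\right) = \left(\left(\frac{8107}{36} - \frac{3963}{7241}\right) + 4210947\right) \left(- \frac{1}{9931}\right) = \left(\frac{58560119}{260676} + 4210947\right) \left(- \frac{1}{9931}\right) = \frac{1097751380291}{260676} \left(- \frac{1}{9931}\right) = - \frac{1097751380291}{2588773356}$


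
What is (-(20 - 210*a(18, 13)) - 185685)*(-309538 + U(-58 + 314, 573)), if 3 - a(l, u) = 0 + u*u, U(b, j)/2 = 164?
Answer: 68200903650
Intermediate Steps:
U(b, j) = 328 (U(b, j) = 2*164 = 328)
a(l, u) = 3 - u² (a(l, u) = 3 - (0 + u*u) = 3 - (0 + u²) = 3 - u²)
(-(20 - 210*a(18, 13)) - 185685)*(-309538 + U(-58 + 314, 573)) = (-(20 - 210*(3 - 1*13²)) - 185685)*(-309538 + 328) = (-(20 - 210*(3 - 1*169)) - 185685)*(-309210) = (-(20 - 210*(3 - 169)) - 185685)*(-309210) = (-(20 - 210*(-166)) - 185685)*(-309210) = (-(20 + 34860) - 185685)*(-309210) = (-1*34880 - 185685)*(-309210) = (-34880 - 185685)*(-309210) = -220565*(-309210) = 68200903650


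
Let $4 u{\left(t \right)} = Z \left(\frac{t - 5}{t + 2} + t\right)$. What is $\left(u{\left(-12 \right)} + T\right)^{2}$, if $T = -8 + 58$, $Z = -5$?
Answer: $\frac{253009}{64} \approx 3953.3$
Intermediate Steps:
$T = 50$
$u{\left(t \right)} = - \frac{5 t}{4} - \frac{5 \left(-5 + t\right)}{4 \left(2 + t\right)}$ ($u{\left(t \right)} = \frac{\left(-5\right) \left(\frac{t - 5}{t + 2} + t\right)}{4} = \frac{\left(-5\right) \left(\frac{-5 + t}{2 + t} + t\right)}{4} = \frac{\left(-5\right) \left(t + \frac{-5 + t}{2 + t}\right)}{4} = \frac{- 5 t - \frac{5 \left(-5 + t\right)}{2 + t}}{4} = - \frac{5 t}{4} - \frac{5 \left(-5 + t\right)}{4 \left(2 + t\right)}$)
$\left(u{\left(-12 \right)} + T\right)^{2} = \left(\frac{5 \left(5 - \left(-12\right)^{2} - -36\right)}{4 \left(2 - 12\right)} + 50\right)^{2} = \left(\frac{5 \left(5 - 144 + 36\right)}{4 \left(-10\right)} + 50\right)^{2} = \left(\frac{5}{4} \left(- \frac{1}{10}\right) \left(5 - 144 + 36\right) + 50\right)^{2} = \left(\frac{5}{4} \left(- \frac{1}{10}\right) \left(-103\right) + 50\right)^{2} = \left(\frac{103}{8} + 50\right)^{2} = \left(\frac{503}{8}\right)^{2} = \frac{253009}{64}$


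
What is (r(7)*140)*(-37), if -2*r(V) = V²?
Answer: 126910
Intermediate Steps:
r(V) = -V²/2
(r(7)*140)*(-37) = (-½*7²*140)*(-37) = (-½*49*140)*(-37) = -49/2*140*(-37) = -3430*(-37) = 126910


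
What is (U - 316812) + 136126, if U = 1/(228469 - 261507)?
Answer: -5969504069/33038 ≈ -1.8069e+5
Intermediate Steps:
U = -1/33038 (U = 1/(-33038) = -1/33038 ≈ -3.0268e-5)
(U - 316812) + 136126 = (-1/33038 - 316812) + 136126 = -10466834857/33038 + 136126 = -5969504069/33038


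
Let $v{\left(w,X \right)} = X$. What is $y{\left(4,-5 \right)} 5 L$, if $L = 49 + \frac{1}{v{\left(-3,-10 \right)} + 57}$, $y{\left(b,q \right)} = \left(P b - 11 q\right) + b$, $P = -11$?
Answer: $\frac{172800}{47} \approx 3676.6$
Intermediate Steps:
$y{\left(b,q \right)} = - 11 q - 10 b$ ($y{\left(b,q \right)} = \left(- 11 b - 11 q\right) + b = - 11 q - 10 b$)
$L = \frac{2304}{47}$ ($L = 49 + \frac{1}{-10 + 57} = 49 + \frac{1}{47} = \frac{2304}{47} \approx 49.021$)
$y{\left(4,-5 \right)} 5 L = \left(\left(-11\right) \left(-5\right) - 40\right) 5 \cdot \frac{2304}{47} = \left(55 - 40\right) 5 \cdot \frac{2304}{47} = 15 \cdot 5 \cdot \frac{2304}{47} = 75 \cdot \frac{2304}{47} = \frac{172800}{47}$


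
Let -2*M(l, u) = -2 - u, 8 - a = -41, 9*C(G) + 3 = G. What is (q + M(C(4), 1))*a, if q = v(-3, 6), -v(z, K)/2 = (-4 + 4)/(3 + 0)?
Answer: 147/2 ≈ 73.500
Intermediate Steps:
C(G) = -⅓ + G/9
a = 49 (a = 8 - 1*(-41) = 8 + 41 = 49)
v(z, K) = 0 (v(z, K) = -2*(-4 + 4)/(3 + 0) = -0/3 = -2*0 = 0)
q = 0
M(l, u) = 1 + u/2 (M(l, u) = -(-2 - u)/2 = 1 + u/2)
(q + M(C(4), 1))*a = (0 + (1 + (½)*1))*49 = (0 + (1 + ½))*49 = (0 + 3/2)*49 = (3/2)*49 = 147/2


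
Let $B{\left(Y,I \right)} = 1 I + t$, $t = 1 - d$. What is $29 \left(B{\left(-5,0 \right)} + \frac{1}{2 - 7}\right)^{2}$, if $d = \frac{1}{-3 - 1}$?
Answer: $\frac{12789}{400} \approx 31.973$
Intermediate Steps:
$d = - \frac{1}{4}$ ($d = \frac{1}{-4} = - \frac{1}{4} \approx -0.25$)
$t = \frac{5}{4}$ ($t = 1 - - \frac{1}{4} = 1 + \frac{1}{4} = \frac{5}{4} \approx 1.25$)
$B{\left(Y,I \right)} = \frac{5}{4} + I$ ($B{\left(Y,I \right)} = 1 I + \frac{5}{4} = I + \frac{5}{4} = \frac{5}{4} + I$)
$29 \left(B{\left(-5,0 \right)} + \frac{1}{2 - 7}\right)^{2} = 29 \left(\left(\frac{5}{4} + 0\right) + \frac{1}{2 - 7}\right)^{2} = 29 \left(\frac{5}{4} + \frac{1}{-5}\right)^{2} = 29 \left(\frac{5}{4} - \frac{1}{5}\right)^{2} = 29 \left(\frac{21}{20}\right)^{2} = 29 \cdot \frac{441}{400} = \frac{12789}{400}$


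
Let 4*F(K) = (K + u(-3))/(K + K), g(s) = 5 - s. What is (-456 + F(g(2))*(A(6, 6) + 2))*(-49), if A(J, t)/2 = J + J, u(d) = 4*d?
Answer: 91287/4 ≈ 22822.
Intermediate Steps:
A(J, t) = 4*J (A(J, t) = 2*(J + J) = 2*(2*J) = 4*J)
F(K) = (-12 + K)/(8*K) (F(K) = ((K + 4*(-3))/(K + K))/4 = ((K - 12)/((2*K)))/4 = ((-12 + K)*(1/(2*K)))/4 = ((-12 + K)/(2*K))/4 = (-12 + K)/(8*K))
(-456 + F(g(2))*(A(6, 6) + 2))*(-49) = (-456 + ((-12 + (5 - 1*2))/(8*(5 - 1*2)))*(4*6 + 2))*(-49) = (-456 + ((-12 + (5 - 2))/(8*(5 - 2)))*(24 + 2))*(-49) = (-456 + ((1/8)*(-12 + 3)/3)*26)*(-49) = (-456 + ((1/8)*(1/3)*(-9))*26)*(-49) = (-456 - 3/8*26)*(-49) = (-456 - 39/4)*(-49) = -1863/4*(-49) = 91287/4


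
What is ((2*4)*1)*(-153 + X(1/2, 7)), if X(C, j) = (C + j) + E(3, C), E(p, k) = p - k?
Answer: -1144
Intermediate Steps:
X(C, j) = 3 + j (X(C, j) = (C + j) + (3 - C) = 3 + j)
((2*4)*1)*(-153 + X(1/2, 7)) = ((2*4)*1)*(-153 + (3 + 7)) = (8*1)*(-153 + 10) = 8*(-143) = -1144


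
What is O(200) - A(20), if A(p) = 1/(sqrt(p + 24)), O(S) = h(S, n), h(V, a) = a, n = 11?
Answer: 11 - sqrt(11)/22 ≈ 10.849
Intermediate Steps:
O(S) = 11
A(p) = 1/sqrt(24 + p) (A(p) = 1/(sqrt(24 + p)) = 1/sqrt(24 + p))
O(200) - A(20) = 11 - 1/sqrt(24 + 20) = 11 - 1/sqrt(44) = 11 - sqrt(11)/22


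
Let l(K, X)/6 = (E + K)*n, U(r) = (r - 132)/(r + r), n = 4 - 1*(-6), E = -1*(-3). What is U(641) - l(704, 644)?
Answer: -54381931/1282 ≈ -42420.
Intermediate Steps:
E = 3
n = 10 (n = 4 + 6 = 10)
U(r) = (-132 + r)/(2*r) (U(r) = (-132 + r)/((2*r)) = (-132 + r)*(1/(2*r)) = (-132 + r)/(2*r))
l(K, X) = 180 + 60*K (l(K, X) = 6*((3 + K)*10) = 6*(30 + 10*K) = 180 + 60*K)
U(641) - l(704, 644) = (½)*(-132 + 641)/641 - (180 + 60*704) = (½)*(1/641)*509 - (180 + 42240) = 509/1282 - 1*42420 = 509/1282 - 42420 = -54381931/1282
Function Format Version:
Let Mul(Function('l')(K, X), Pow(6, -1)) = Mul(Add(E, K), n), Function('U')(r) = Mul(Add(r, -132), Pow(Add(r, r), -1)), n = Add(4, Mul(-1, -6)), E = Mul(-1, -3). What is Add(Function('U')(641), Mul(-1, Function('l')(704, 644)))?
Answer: Rational(-54381931, 1282) ≈ -42420.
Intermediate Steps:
E = 3
n = 10 (n = Add(4, 6) = 10)
Function('U')(r) = Mul(Rational(1, 2), Pow(r, -1), Add(-132, r)) (Function('U')(r) = Mul(Add(-132, r), Pow(Mul(2, r), -1)) = Mul(Add(-132, r), Mul(Rational(1, 2), Pow(r, -1))) = Mul(Rational(1, 2), Pow(r, -1), Add(-132, r)))
Function('l')(K, X) = Add(180, Mul(60, K)) (Function('l')(K, X) = Mul(6, Mul(Add(3, K), 10)) = Mul(6, Add(30, Mul(10, K))) = Add(180, Mul(60, K)))
Add(Function('U')(641), Mul(-1, Function('l')(704, 644))) = Add(Mul(Rational(1, 2), Pow(641, -1), Add(-132, 641)), Mul(-1, Add(180, Mul(60, 704)))) = Add(Mul(Rational(1, 2), Rational(1, 641), 509), Mul(-1, Add(180, 42240))) = Add(Rational(509, 1282), Mul(-1, 42420)) = Add(Rational(509, 1282), -42420) = Rational(-54381931, 1282)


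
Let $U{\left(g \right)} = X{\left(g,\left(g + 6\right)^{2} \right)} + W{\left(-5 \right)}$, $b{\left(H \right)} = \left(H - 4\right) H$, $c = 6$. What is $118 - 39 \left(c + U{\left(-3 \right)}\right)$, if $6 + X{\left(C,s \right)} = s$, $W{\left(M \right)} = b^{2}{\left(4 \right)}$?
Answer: $-233$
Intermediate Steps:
$b{\left(H \right)} = H \left(-4 + H\right)$ ($b{\left(H \right)} = \left(-4 + H\right) H = H \left(-4 + H\right)$)
$W{\left(M \right)} = 0$ ($W{\left(M \right)} = \left(4 \left(-4 + 4\right)\right)^{2} = \left(4 \cdot 0\right)^{2} = 0^{2} = 0$)
$X{\left(C,s \right)} = -6 + s$
$U{\left(g \right)} = -6 + \left(6 + g\right)^{2}$ ($U{\left(g \right)} = \left(-6 + \left(g + 6\right)^{2}\right) + 0 = \left(-6 + \left(6 + g\right)^{2}\right) + 0 = -6 + \left(6 + g\right)^{2}$)
$118 - 39 \left(c + U{\left(-3 \right)}\right) = 118 - 39 \left(6 - \left(6 - \left(6 - 3\right)^{2}\right)\right) = 118 - 39 \left(6 - \left(6 - 3^{2}\right)\right) = 118 - 39 \left(6 + \left(-6 + 9\right)\right) = 118 - 39 \left(6 + 3\right) = 118 - 351 = -233$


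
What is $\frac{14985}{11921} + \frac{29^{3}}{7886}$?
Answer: $\frac{408912979}{94009006} \approx 4.3497$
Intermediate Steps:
$\frac{14985}{11921} + \frac{29^{3}}{7886} = 14985 \cdot \frac{1}{11921} + 24389 \cdot \frac{1}{7886} = \frac{14985}{11921} + \frac{24389}{7886} = \frac{408912979}{94009006}$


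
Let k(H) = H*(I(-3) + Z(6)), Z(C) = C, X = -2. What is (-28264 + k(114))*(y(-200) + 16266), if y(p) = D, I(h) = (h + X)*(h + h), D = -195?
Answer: -388275360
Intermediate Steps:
I(h) = 2*h*(-2 + h) (I(h) = (h - 2)*(h + h) = (-2 + h)*(2*h) = 2*h*(-2 + h))
y(p) = -195
k(H) = 36*H (k(H) = H*(2*(-3)*(-2 - 3) + 6) = H*(2*(-3)*(-5) + 6) = H*(30 + 6) = H*36 = 36*H)
(-28264 + k(114))*(y(-200) + 16266) = (-28264 + 36*114)*(-195 + 16266) = (-28264 + 4104)*16071 = -24160*16071 = -388275360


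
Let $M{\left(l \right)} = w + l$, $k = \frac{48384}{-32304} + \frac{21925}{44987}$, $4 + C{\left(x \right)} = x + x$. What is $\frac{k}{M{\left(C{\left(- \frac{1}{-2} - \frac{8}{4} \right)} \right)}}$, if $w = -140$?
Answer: $\frac{30591371}{4450608897} \approx 0.0068735$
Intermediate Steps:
$C{\left(x \right)} = -4 + 2 x$ ($C{\left(x \right)} = -4 + \left(x + x\right) = -4 + 2 x$)
$k = - \frac{30591371}{30276251}$ ($k = 48384 \left(- \frac{1}{32304}\right) + 21925 \cdot \frac{1}{44987} = - \frac{1008}{673} + \frac{21925}{44987} = - \frac{30591371}{30276251} \approx -1.0104$)
$M{\left(l \right)} = -140 + l$
$\frac{k}{M{\left(C{\left(- \frac{1}{-2} - \frac{8}{4} \right)} \right)}} = - \frac{30591371}{30276251 \left(-140 - \left(4 - 2 \left(- \frac{1}{-2} - \frac{8}{4}\right)\right)\right)} = - \frac{30591371}{30276251 \left(-140 - \left(4 - 2 \left(\left(-1\right) \left(- \frac{1}{2}\right) - 2\right)\right)\right)} = - \frac{30591371}{30276251 \left(-140 - \left(4 - 2 \left(\frac{1}{2} - 2\right)\right)\right)} = - \frac{30591371}{30276251 \left(-140 + \left(-4 + 2 \left(- \frac{3}{2}\right)\right)\right)} = - \frac{30591371}{30276251 \left(-140 - 7\right)} = - \frac{30591371}{30276251 \left(-147\right)} = \left(- \frac{30591371}{30276251}\right) \left(- \frac{1}{147}\right) = \frac{30591371}{4450608897}$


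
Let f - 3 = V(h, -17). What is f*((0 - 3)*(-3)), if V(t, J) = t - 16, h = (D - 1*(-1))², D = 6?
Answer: 324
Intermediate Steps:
h = 49 (h = (6 - 1*(-1))² = (6 + 1)² = 7² = 49)
V(t, J) = -16 + t
f = 36 (f = 3 + (-16 + 49) = 3 + 33 = 36)
f*((0 - 3)*(-3)) = 36*((0 - 3)*(-3)) = 36*(-3*(-3)) = 36*9 = 324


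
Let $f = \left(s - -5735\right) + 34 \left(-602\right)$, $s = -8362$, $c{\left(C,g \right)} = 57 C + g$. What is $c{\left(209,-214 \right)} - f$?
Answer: $34794$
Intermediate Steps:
$c{\left(C,g \right)} = g + 57 C$
$f = -23095$ ($f = \left(-8362 - -5735\right) + 34 \left(-602\right) = \left(-8362 + 5735\right) - 20468 = -2627 - 20468 = -23095$)
$c{\left(209,-214 \right)} - f = \left(-214 + 57 \cdot 209\right) - -23095 = \left(-214 + 11913\right) + 23095 = 11699 + 23095 = 34794$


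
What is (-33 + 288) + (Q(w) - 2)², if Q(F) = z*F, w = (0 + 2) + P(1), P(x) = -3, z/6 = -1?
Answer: 271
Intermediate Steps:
z = -6 (z = 6*(-1) = -6)
w = -1 (w = (0 + 2) - 3 = 2 - 3 = -1)
Q(F) = -6*F
(-33 + 288) + (Q(w) - 2)² = (-33 + 288) + (-6*(-1) - 2)² = 255 + (6 - 2)² = 255 + 4² = 255 + 16 = 271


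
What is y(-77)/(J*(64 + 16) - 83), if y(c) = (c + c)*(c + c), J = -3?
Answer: -23716/323 ≈ -73.424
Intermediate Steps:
y(c) = 4*c² (y(c) = (2*c)*(2*c) = 4*c²)
y(-77)/(J*(64 + 16) - 83) = (4*(-77)²)/(-3*(64 + 16) - 83) = (4*5929)/(-3*80 - 83) = 23716/(-240 - 83) = 23716/(-323) = 23716*(-1/323) = -23716/323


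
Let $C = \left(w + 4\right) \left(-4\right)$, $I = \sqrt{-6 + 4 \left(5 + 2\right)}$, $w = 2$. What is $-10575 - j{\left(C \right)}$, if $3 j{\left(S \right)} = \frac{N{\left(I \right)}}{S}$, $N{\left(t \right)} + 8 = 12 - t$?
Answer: $- \frac{190349}{18} - \frac{\sqrt{22}}{72} \approx -10575.0$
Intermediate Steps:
$I = \sqrt{22}$ ($I = \sqrt{-6 + 4 \cdot 7} = \sqrt{-6 + 28} = \sqrt{22} \approx 4.6904$)
$C = -24$ ($C = \left(2 + 4\right) \left(-4\right) = 6 \left(-4\right) = -24$)
$N{\left(t \right)} = 4 - t$ ($N{\left(t \right)} = -8 - \left(-12 + t\right) = 4 - t$)
$j{\left(S \right)} = \frac{4 - \sqrt{22}}{3 S}$ ($j{\left(S \right)} = \frac{\left(4 - \sqrt{22}\right) \frac{1}{S}}{3} = \frac{\frac{1}{S} \left(4 - \sqrt{22}\right)}{3} = \frac{4 - \sqrt{22}}{3 S}$)
$-10575 - j{\left(C \right)} = -10575 - \frac{4 - \sqrt{22}}{3 \left(-24\right)} = -10575 - \frac{1}{3} \left(- \frac{1}{24}\right) \left(4 - \sqrt{22}\right) = -10575 - \left(- \frac{1}{18} + \frac{\sqrt{22}}{72}\right) = -10575 + \left(\frac{1}{18} - \frac{\sqrt{22}}{72}\right) = - \frac{190349}{18} - \frac{\sqrt{22}}{72}$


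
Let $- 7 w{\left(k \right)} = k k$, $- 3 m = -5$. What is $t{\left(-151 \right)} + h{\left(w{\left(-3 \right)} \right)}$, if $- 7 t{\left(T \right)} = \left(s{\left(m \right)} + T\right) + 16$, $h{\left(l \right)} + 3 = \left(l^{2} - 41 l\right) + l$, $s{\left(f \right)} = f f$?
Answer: $\frac{30416}{441} \approx 68.97$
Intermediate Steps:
$m = \frac{5}{3}$ ($m = \left(- \frac{1}{3}\right) \left(-5\right) = \frac{5}{3} \approx 1.6667$)
$s{\left(f \right)} = f^{2}$
$w{\left(k \right)} = - \frac{k^{2}}{7}$ ($w{\left(k \right)} = - \frac{k k}{7} = - \frac{k^{2}}{7}$)
$h{\left(l \right)} = -3 + l^{2} - 40 l$ ($h{\left(l \right)} = -3 + \left(\left(l^{2} - 41 l\right) + l\right) = -3 + \left(l^{2} - 40 l\right) = -3 + l^{2} - 40 l$)
$t{\left(T \right)} = - \frac{169}{63} - \frac{T}{7}$ ($t{\left(T \right)} = - \frac{\left(\left(\frac{5}{3}\right)^{2} + T\right) + 16}{7} = - \frac{\left(\frac{25}{9} + T\right) + 16}{7} = - \frac{\frac{169}{9} + T}{7} = - \frac{169}{63} - \frac{T}{7}$)
$t{\left(-151 \right)} + h{\left(w{\left(-3 \right)} \right)} = \left(- \frac{169}{63} - - \frac{151}{7}\right) - \left(3 - \frac{81}{49} + 40 \left(- \frac{1}{7}\right) \left(-3\right)^{2}\right) = \left(- \frac{169}{63} + \frac{151}{7}\right) - \left(3 - \frac{81}{49} + 40 \left(- \frac{1}{7}\right) 9\right) = \frac{170}{9} - \left(- \frac{339}{7} - \frac{81}{49}\right) = \frac{170}{9} + \left(-3 + \frac{81}{49} + \frac{360}{7}\right) = \frac{170}{9} + \frac{2454}{49} = \frac{30416}{441}$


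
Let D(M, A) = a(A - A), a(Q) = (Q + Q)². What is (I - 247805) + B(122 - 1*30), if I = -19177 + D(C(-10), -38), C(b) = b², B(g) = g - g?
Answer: -266982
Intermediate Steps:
B(g) = 0
a(Q) = 4*Q² (a(Q) = (2*Q)² = 4*Q²)
D(M, A) = 0 (D(M, A) = 4*(A - A)² = 4*0² = 4*0 = 0)
I = -19177 (I = -19177 + 0 = -19177)
(I - 247805) + B(122 - 1*30) = (-19177 - 247805) + 0 = -266982 + 0 = -266982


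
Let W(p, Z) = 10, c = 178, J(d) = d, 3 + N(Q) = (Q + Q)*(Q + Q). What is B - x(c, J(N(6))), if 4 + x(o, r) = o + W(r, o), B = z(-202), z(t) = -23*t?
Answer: 4462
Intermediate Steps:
N(Q) = -3 + 4*Q² (N(Q) = -3 + (Q + Q)*(Q + Q) = -3 + (2*Q)*(2*Q) = -3 + 4*Q²)
B = 4646 (B = -23*(-202) = 4646)
x(o, r) = 6 + o (x(o, r) = -4 + (o + 10) = -4 + (10 + o) = 6 + o)
B - x(c, J(N(6))) = 4646 - (6 + 178) = 4646 - 1*184 = 4646 - 184 = 4462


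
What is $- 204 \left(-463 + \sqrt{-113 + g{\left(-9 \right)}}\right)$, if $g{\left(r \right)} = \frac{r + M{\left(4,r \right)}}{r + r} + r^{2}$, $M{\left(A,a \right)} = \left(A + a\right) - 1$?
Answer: $94452 - 34 i \sqrt{1122} \approx 94452.0 - 1138.9 i$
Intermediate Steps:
$M{\left(A,a \right)} = -1 + A + a$
$g{\left(r \right)} = r^{2} + \frac{3 + 2 r}{2 r}$ ($g{\left(r \right)} = \frac{r + \left(-1 + 4 + r\right)}{r + r} + r^{2} = \frac{r + \left(3 + r\right)}{2 r} + r^{2} = \left(3 + 2 r\right) \frac{1}{2 r} + r^{2} = \frac{3 + 2 r}{2 r} + r^{2} = r^{2} + \frac{3 + 2 r}{2 r}$)
$- 204 \left(-463 + \sqrt{-113 + g{\left(-9 \right)}}\right) = - 204 \left(-463 + \sqrt{-113 + \frac{\frac{3}{2} - 9 + \left(-9\right)^{3}}{-9}}\right) = - 204 \left(-463 + \sqrt{-113 - \frac{\frac{3}{2} - 9 - 729}{9}}\right) = - 204 \left(-463 + \sqrt{-113 - - \frac{491}{6}}\right) = - 204 \left(-463 + \sqrt{-113 + \frac{491}{6}}\right) = - 204 \left(-463 + \sqrt{- \frac{187}{6}}\right) = - 204 \left(-463 + \frac{i \sqrt{1122}}{6}\right) = 94452 - 34 i \sqrt{1122}$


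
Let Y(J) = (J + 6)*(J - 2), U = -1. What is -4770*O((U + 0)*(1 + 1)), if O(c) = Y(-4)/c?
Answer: -28620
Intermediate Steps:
Y(J) = (-2 + J)*(6 + J) (Y(J) = (6 + J)*(-2 + J) = (-2 + J)*(6 + J))
O(c) = -12/c (O(c) = (-12 + (-4)² + 4*(-4))/c = (-12 + 16 - 16)/c = -12/c)
-4770*O((U + 0)*(1 + 1)) = -(-57240)/((-1 + 0)*(1 + 1)) = -(-57240)/((-1*2)) = -(-57240)/(-2) = -(-57240)*(-1)/2 = -4770*6 = -28620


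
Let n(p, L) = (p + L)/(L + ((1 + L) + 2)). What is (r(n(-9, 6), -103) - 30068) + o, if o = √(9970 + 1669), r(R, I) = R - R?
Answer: -30068 + √11639 ≈ -29960.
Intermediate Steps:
n(p, L) = (L + p)/(3 + 2*L) (n(p, L) = (L + p)/(L + (3 + L)) = (L + p)/(3 + 2*L))
r(R, I) = 0
o = √11639 ≈ 107.88
(r(n(-9, 6), -103) - 30068) + o = (0 - 30068) + √11639 = -30068 + √11639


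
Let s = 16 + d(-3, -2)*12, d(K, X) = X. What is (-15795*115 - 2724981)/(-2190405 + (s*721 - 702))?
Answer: 4541406/2196875 ≈ 2.0672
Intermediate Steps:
s = -8 (s = 16 - 2*12 = 16 - 24 = -8)
(-15795*115 - 2724981)/(-2190405 + (s*721 - 702)) = (-15795*115 - 2724981)/(-2190405 + (-8*721 - 702)) = (-1816425 - 2724981)/(-2190405 + (-5768 - 702)) = -4541406/(-2190405 - 6470) = -4541406/(-2196875) = -4541406*(-1/2196875) = 4541406/2196875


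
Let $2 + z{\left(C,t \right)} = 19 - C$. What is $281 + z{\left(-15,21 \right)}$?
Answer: $313$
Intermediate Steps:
$z{\left(C,t \right)} = 17 - C$ ($z{\left(C,t \right)} = -2 - \left(-19 + C\right) = 17 - C$)
$281 + z{\left(-15,21 \right)} = 281 + \left(17 - -15\right) = 281 + \left(17 + 15\right) = 281 + 32 = 313$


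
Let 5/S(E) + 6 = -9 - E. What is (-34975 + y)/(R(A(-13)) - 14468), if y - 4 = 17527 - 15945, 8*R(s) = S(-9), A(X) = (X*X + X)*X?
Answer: 1602672/694469 ≈ 2.3078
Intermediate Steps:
S(E) = 5/(-15 - E) (S(E) = 5/(-6 + (-9 - E)) = 5/(-15 - E))
A(X) = X*(X + X²) (A(X) = (X² + X)*X = (X + X²)*X = X*(X + X²))
R(s) = -5/48 (R(s) = (-5/(15 - 9))/8 = (-5/6)/8 = (-5*⅙)/8 = (⅛)*(-⅚) = -5/48)
y = 1586 (y = 4 + (17527 - 15945) = 4 + 1582 = 1586)
(-34975 + y)/(R(A(-13)) - 14468) = (-34975 + 1586)/(-5/48 - 14468) = -33389/(-694469/48) = -33389*(-48/694469) = 1602672/694469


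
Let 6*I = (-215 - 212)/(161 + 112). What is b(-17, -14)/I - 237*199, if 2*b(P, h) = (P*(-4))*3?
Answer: -2900811/61 ≈ -47554.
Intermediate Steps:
b(P, h) = -6*P (b(P, h) = ((P*(-4))*3)/2 = (-4*P*3)/2 = (-12*P)/2 = -6*P)
I = -61/234 (I = ((-215 - 212)/(161 + 112))/6 = (-427/273)/6 = (-427*1/273)/6 = (⅙)*(-61/39) = -61/234 ≈ -0.26068)
b(-17, -14)/I - 237*199 = (-6*(-17))/(-61/234) - 237*199 = 102*(-234/61) - 47163 = -23868/61 - 47163 = -2900811/61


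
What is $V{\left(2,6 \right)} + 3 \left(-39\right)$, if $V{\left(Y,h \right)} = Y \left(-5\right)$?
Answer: $-127$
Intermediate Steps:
$V{\left(Y,h \right)} = - 5 Y$
$V{\left(2,6 \right)} + 3 \left(-39\right) = \left(-5\right) 2 + 3 \left(-39\right) = -10 - 117 = -127$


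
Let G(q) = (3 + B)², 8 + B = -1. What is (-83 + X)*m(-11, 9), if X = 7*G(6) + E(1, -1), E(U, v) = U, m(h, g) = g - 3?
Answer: 1020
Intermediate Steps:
m(h, g) = -3 + g
B = -9 (B = -8 - 1 = -9)
G(q) = 36 (G(q) = (3 - 9)² = (-6)² = 36)
X = 253 (X = 7*36 + 1 = 252 + 1 = 253)
(-83 + X)*m(-11, 9) = (-83 + 253)*(-3 + 9) = 170*6 = 1020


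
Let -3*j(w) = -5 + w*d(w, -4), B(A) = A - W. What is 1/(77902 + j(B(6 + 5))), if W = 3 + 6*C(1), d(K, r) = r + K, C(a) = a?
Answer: 1/77905 ≈ 1.2836e-5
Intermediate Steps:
d(K, r) = K + r
W = 9 (W = 3 + 6*1 = 3 + 6 = 9)
B(A) = -9 + A (B(A) = A - 1*9 = A - 9 = -9 + A)
j(w) = 5/3 - w*(-4 + w)/3 (j(w) = -(-5 + w*(w - 4))/3 = -(-5 + w*(-4 + w))/3 = 5/3 - w*(-4 + w)/3)
1/(77902 + j(B(6 + 5))) = 1/(77902 + (5/3 - (-9 + (6 + 5))*(-4 + (-9 + (6 + 5)))/3)) = 1/(77902 + (5/3 - (-9 + 11)*(-4 + (-9 + 11))/3)) = 1/(77902 + (5/3 - ⅓*2*(-4 + 2))) = 1/(77902 + (5/3 - ⅓*2*(-2))) = 1/(77902 + (5/3 + 4/3)) = 1/(77902 + 3) = 1/77905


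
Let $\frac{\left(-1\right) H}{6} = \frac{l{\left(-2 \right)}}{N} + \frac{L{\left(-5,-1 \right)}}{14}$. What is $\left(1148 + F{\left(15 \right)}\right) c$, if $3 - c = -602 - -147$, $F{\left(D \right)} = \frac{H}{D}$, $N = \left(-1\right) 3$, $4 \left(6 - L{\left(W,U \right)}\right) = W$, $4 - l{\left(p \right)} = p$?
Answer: $\frac{36823887}{70} \approx 5.2606 \cdot 10^{5}$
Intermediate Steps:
$l{\left(p \right)} = 4 - p$
$L{\left(W,U \right)} = 6 - \frac{W}{4}$
$N = -3$
$H = \frac{249}{28}$ ($H = - 6 \left(\frac{4 - -2}{-3} + \frac{6 - - \frac{5}{4}}{14}\right) = - 6 \left(\left(4 + 2\right) \left(- \frac{1}{3}\right) + \left(6 + \frac{5}{4}\right) \frac{1}{14}\right) = - 6 \left(6 \left(- \frac{1}{3}\right) + \frac{29}{4} \cdot \frac{1}{14}\right) = - 6 \left(-2 + \frac{29}{56}\right) = \left(-6\right) \left(- \frac{83}{56}\right) = \frac{249}{28} \approx 8.8929$)
$F{\left(D \right)} = \frac{249}{28 D}$
$c = 458$ ($c = 3 - \left(-602 - -147\right) = 3 - \left(-602 + 147\right) = 3 - -455 = 3 + 455 = 458$)
$\left(1148 + F{\left(15 \right)}\right) c = \left(1148 + \frac{249}{28 \cdot 15}\right) 458 = \left(1148 + \frac{249}{28} \cdot \frac{1}{15}\right) 458 = \left(1148 + \frac{83}{140}\right) 458 = \frac{160803}{140} \cdot 458 = \frac{36823887}{70}$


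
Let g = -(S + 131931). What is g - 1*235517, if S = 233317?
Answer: -600765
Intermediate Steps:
g = -365248 (g = -(233317 + 131931) = -1*365248 = -365248)
g - 1*235517 = -365248 - 1*235517 = -365248 - 235517 = -600765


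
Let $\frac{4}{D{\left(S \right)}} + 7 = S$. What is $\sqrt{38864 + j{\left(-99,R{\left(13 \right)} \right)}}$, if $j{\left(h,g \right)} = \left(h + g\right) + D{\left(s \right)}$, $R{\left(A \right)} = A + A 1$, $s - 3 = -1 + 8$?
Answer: $\frac{\sqrt{349131}}{3} \approx 196.96$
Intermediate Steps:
$s = 10$ ($s = 3 + \left(-1 + 8\right) = 3 + 7 = 10$)
$R{\left(A \right)} = 2 A$ ($R{\left(A \right)} = A + A = 2 A$)
$D{\left(S \right)} = \frac{4}{-7 + S}$
$j{\left(h,g \right)} = \frac{4}{3} + g + h$ ($j{\left(h,g \right)} = \left(h + g\right) + \frac{4}{-7 + 10} = \left(g + h\right) + \frac{4}{3} = \frac{4}{3} + g + h$)
$\sqrt{38864 + j{\left(-99,R{\left(13 \right)} \right)}} = \sqrt{38864 + \left(\frac{4}{3} + 2 \cdot 13 - 99\right)} = \sqrt{38864 + \left(\frac{4}{3} + 26 - 99\right)} = \sqrt{38864 - \frac{215}{3}} = \sqrt{\frac{116377}{3}} = \frac{\sqrt{349131}}{3}$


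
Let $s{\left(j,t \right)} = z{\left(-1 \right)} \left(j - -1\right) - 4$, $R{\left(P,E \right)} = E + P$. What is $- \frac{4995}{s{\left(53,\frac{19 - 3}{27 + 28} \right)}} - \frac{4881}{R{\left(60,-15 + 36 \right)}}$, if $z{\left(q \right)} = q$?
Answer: $\frac{40499}{1566} \approx 25.861$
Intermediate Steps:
$s{\left(j,t \right)} = -5 - j$ ($s{\left(j,t \right)} = - (j - -1) - 4 = - (j + 1) - 4 = - (1 + j) - 4 = \left(-1 - j\right) - 4 = -5 - j$)
$- \frac{4995}{s{\left(53,\frac{19 - 3}{27 + 28} \right)}} - \frac{4881}{R{\left(60,-15 + 36 \right)}} = - \frac{4995}{-5 - 53} - \frac{4881}{\left(-15 + 36\right) + 60} = - \frac{4995}{-5 - 53} - \frac{4881}{21 + 60} = - \frac{4995}{-58} - \frac{4881}{81} = \left(-4995\right) \left(- \frac{1}{58}\right) - \frac{1627}{27} = \frac{4995}{58} - \frac{1627}{27} = \frac{40499}{1566}$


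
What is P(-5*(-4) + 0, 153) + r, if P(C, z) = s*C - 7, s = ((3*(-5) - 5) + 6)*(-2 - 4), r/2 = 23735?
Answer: 49143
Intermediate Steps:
r = 47470 (r = 2*23735 = 47470)
s = 84 (s = ((-15 - 5) + 6)*(-6) = (-20 + 6)*(-6) = -14*(-6) = 84)
P(C, z) = -7 + 84*C (P(C, z) = 84*C - 7 = -7 + 84*C)
P(-5*(-4) + 0, 153) + r = (-7 + 84*(-5*(-4) + 0)) + 47470 = (-7 + 84*(20 + 0)) + 47470 = (-7 + 84*20) + 47470 = (-7 + 1680) + 47470 = 1673 + 47470 = 49143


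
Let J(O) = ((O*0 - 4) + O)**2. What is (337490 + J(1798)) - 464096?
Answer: 3091830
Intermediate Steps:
J(O) = (-4 + O)**2 (J(O) = ((0 - 4) + O)**2 = (-4 + O)**2)
(337490 + J(1798)) - 464096 = (337490 + (-4 + 1798)**2) - 464096 = (337490 + 1794**2) - 464096 = (337490 + 3218436) - 464096 = 3555926 - 464096 = 3091830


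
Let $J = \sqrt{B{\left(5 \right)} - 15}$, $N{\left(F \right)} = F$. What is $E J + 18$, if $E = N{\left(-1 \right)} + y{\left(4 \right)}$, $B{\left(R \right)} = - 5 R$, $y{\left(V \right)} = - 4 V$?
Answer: $18 - 34 i \sqrt{10} \approx 18.0 - 107.52 i$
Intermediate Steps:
$E = -17$ ($E = -1 - 16 = -17$)
$J = 2 i \sqrt{10}$ ($J = \sqrt{\left(-5\right) 5 - 15} = \sqrt{-25 - 15} = \sqrt{-40} = 2 i \sqrt{10} \approx 6.3246 i$)
$E J + 18 = - 17 \cdot 2 i \sqrt{10} + 18 = - 34 i \sqrt{10} + 18 = 18 - 34 i \sqrt{10}$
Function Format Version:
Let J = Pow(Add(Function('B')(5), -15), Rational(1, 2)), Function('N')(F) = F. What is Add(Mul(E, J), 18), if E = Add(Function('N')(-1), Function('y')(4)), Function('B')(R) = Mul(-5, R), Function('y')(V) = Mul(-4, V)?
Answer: Add(18, Mul(-34, I, Pow(10, Rational(1, 2)))) ≈ Add(18.000, Mul(-107.52, I))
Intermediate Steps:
E = -17 (E = Add(-1, Mul(-4, 4)) = Add(-1, -16) = -17)
J = Mul(2, I, Pow(10, Rational(1, 2))) (J = Pow(Add(Mul(-5, 5), -15), Rational(1, 2)) = Pow(Add(-25, -15), Rational(1, 2)) = Pow(-40, Rational(1, 2)) = Mul(2, I, Pow(10, Rational(1, 2))) ≈ Mul(6.3246, I))
Add(Mul(E, J), 18) = Add(Mul(-17, Mul(2, I, Pow(10, Rational(1, 2)))), 18) = Add(Mul(-34, I, Pow(10, Rational(1, 2))), 18) = Add(18, Mul(-34, I, Pow(10, Rational(1, 2))))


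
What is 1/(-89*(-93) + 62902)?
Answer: 1/71179 ≈ 1.4049e-5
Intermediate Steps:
1/(-89*(-93) + 62902) = 1/(8277 + 62902) = 1/71179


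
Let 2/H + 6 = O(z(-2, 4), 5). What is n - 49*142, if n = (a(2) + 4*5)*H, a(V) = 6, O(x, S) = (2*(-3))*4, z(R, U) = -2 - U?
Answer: -104396/15 ≈ -6959.7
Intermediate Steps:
O(x, S) = -24 (O(x, S) = -6*4 = -24)
H = -1/15 (H = 2/(-6 - 24) = 2/(-30) = 2*(-1/30) = -1/15 ≈ -0.066667)
n = -26/15 (n = (6 + 4*5)*(-1/15) = (6 + 20)*(-1/15) = 26*(-1/15) = -26/15 ≈ -1.7333)
n - 49*142 = -26/15 - 49*142 = -26/15 - 6958 = -104396/15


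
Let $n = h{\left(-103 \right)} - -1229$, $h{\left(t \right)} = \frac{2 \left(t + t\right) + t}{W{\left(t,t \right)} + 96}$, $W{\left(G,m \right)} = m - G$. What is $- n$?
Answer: $- \frac{117469}{96} \approx -1223.6$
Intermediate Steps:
$h{\left(t \right)} = \frac{5 t}{96}$ ($h{\left(t \right)} = \frac{2 \left(t + t\right) + t}{\left(t - t\right) + 96} = \frac{2 \cdot 2 t + t}{0 + 96} = \frac{4 t + t}{96} = 5 t \frac{1}{96} = \frac{5 t}{96}$)
$n = \frac{117469}{96}$ ($n = \frac{5}{96} \left(-103\right) - -1229 = - \frac{515}{96} + 1229 = \frac{117469}{96} \approx 1223.6$)
$- n = \left(-1\right) \frac{117469}{96} = - \frac{117469}{96}$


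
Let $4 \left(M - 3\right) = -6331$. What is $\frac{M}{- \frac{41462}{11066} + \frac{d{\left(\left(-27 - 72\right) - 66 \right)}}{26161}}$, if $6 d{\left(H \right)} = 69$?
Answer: $\frac{914667749347}{2169120246} \approx 421.68$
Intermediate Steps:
$M = - \frac{6319}{4}$ ($M = 3 + \frac{1}{4} \left(-6331\right) = 3 - \frac{6331}{4} = - \frac{6319}{4} \approx -1579.8$)
$d{\left(H \right)} = \frac{23}{2}$ ($d{\left(H \right)} = \frac{1}{6} \cdot 69 = \frac{23}{2}$)
$\frac{M}{- \frac{41462}{11066} + \frac{d{\left(\left(-27 - 72\right) - 66 \right)}}{26161}} = - \frac{6319}{4 \left(- \frac{41462}{11066} + \frac{23}{2 \cdot 26161}\right)} = - \frac{6319}{4 \left(\left(-41462\right) \frac{1}{11066} + \frac{23}{2} \cdot \frac{1}{26161}\right)} = - \frac{6319}{4 \left(- \frac{20731}{5533} + \frac{23}{52322}\right)} = - \frac{6319}{4 \left(- \frac{1084560123}{289497626}\right)} = \left(- \frac{6319}{4}\right) \left(- \frac{289497626}{1084560123}\right) = \frac{914667749347}{2169120246}$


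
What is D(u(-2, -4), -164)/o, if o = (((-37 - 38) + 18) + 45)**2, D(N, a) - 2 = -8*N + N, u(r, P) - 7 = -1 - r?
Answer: -3/8 ≈ -0.37500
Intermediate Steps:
u(r, P) = 6 - r (u(r, P) = 7 + (-1 - r) = 6 - r)
D(N, a) = 2 - 7*N (D(N, a) = 2 + (-8*N + N) = 2 - 7*N)
o = 144 (o = ((-75 + 18) + 45)**2 = (-57 + 45)**2 = (-12)**2 = 144)
D(u(-2, -4), -164)/o = (2 - 7*(6 - 1*(-2)))/144 = (2 - 7*(6 + 2))*(1/144) = (2 - 7*8)*(1/144) = (2 - 56)*(1/144) = -54*1/144 = -3/8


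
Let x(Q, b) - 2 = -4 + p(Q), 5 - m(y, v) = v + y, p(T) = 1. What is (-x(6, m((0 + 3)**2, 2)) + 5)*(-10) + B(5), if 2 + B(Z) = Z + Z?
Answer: -52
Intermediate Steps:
B(Z) = -2 + 2*Z (B(Z) = -2 + (Z + Z) = -2 + 2*Z)
m(y, v) = 5 - v - y (m(y, v) = 5 - (v + y) = 5 + (-v - y) = 5 - v - y)
x(Q, b) = -1 (x(Q, b) = 2 + (-4 + 1) = 2 - 3 = -1)
(-x(6, m((0 + 3)**2, 2)) + 5)*(-10) + B(5) = (-1*(-1) + 5)*(-10) + (-2 + 2*5) = (1 + 5)*(-10) + (-2 + 10) = 6*(-10) + 8 = -60 + 8 = -52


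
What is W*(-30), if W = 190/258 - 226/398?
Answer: -43280/8557 ≈ -5.0578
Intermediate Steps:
W = 4328/25671 (W = 190*(1/258) - 226*1/398 = 95/129 - 113/199 = 4328/25671 ≈ 0.16859)
W*(-30) = (4328/25671)*(-30) = -43280/8557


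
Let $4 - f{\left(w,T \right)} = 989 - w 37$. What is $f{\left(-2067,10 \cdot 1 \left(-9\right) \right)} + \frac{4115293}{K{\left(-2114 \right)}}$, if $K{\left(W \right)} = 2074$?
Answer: $- \frac{156545043}{2074} \approx -75480.0$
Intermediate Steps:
$f{\left(w,T \right)} = -985 + 37 w$ ($f{\left(w,T \right)} = 4 - \left(989 - w 37\right) = 4 - \left(989 - 37 w\right) = 4 + \left(-989 + 37 w\right) = -985 + 37 w$)
$f{\left(-2067,10 \cdot 1 \left(-9\right) \right)} + \frac{4115293}{K{\left(-2114 \right)}} = \left(-985 + 37 \left(-2067\right)\right) + \frac{4115293}{2074} = \left(-985 - 76479\right) + 4115293 \cdot \frac{1}{2074} = -77464 + \frac{4115293}{2074} = - \frac{156545043}{2074}$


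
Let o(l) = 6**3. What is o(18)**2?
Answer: 46656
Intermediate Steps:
o(l) = 216
o(18)**2 = 216**2 = 46656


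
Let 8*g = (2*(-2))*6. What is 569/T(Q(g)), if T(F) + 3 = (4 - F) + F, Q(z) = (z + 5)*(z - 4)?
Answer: 569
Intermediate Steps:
g = -3 (g = ((2*(-2))*6)/8 = (-4*6)/8 = (⅛)*(-24) = -3)
Q(z) = (-4 + z)*(5 + z) (Q(z) = (5 + z)*(-4 + z) = (-4 + z)*(5 + z))
T(F) = 1 (T(F) = -3 + ((4 - F) + F) = -3 + 4 = 1)
569/T(Q(g)) = 569/1 = 569*1 = 569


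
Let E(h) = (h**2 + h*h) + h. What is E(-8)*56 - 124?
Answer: 6596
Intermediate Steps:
E(h) = h + 2*h**2 (E(h) = (h**2 + h**2) + h = 2*h**2 + h = h + 2*h**2)
E(-8)*56 - 124 = -8*(1 + 2*(-8))*56 - 124 = -8*(1 - 16)*56 - 124 = -8*(-15)*56 - 124 = 120*56 - 124 = 6720 - 124 = 6596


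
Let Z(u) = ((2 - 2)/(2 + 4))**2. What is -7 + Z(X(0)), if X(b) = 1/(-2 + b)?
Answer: -7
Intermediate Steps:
Z(u) = 0 (Z(u) = (0/6)**2 = (0*(1/6))**2 = 0**2 = 0)
-7 + Z(X(0)) = -7 + 0 = -7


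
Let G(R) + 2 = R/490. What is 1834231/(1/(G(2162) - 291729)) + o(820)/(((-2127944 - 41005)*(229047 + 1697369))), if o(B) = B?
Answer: -19563092629152510305857727/36560107996860 ≈ -5.3509e+11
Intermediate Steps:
G(R) = -2 + R/490
1834231/(1/(G(2162) - 291729)) + o(820)/(((-2127944 - 41005)*(229047 + 1697369))) = 1834231/(1/((-2 + (1/490)*2162) - 291729)) + 820/(((-2127944 - 41005)*(229047 + 1697369))) = 1834231/(1/((-2 + 1081/245) - 291729)) + 820/((-2168949*1926416)) = 1834231/(1/(591/245 - 291729)) + 820/(-4178298056784) = 1834231/(1/(-71473014/245)) + 820*(-1/4178298056784) = 1834231/(-245/71473014) - 205/1044574514196 = 1834231*(-71473014/245) - 205/1044574514196 = -18728288277462/35 - 205/1044574514196 = -19563092629152510305857727/36560107996860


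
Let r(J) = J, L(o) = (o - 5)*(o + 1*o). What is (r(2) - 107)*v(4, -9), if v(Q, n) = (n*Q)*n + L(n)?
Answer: -60480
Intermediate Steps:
L(o) = 2*o*(-5 + o) (L(o) = (-5 + o)*(o + o) = (-5 + o)*(2*o) = 2*o*(-5 + o))
v(Q, n) = Q*n² + 2*n*(-5 + n) (v(Q, n) = (n*Q)*n + 2*n*(-5 + n) = (Q*n)*n + 2*n*(-5 + n) = Q*n² + 2*n*(-5 + n))
(r(2) - 107)*v(4, -9) = (2 - 107)*(-9*(-10 + 2*(-9) + 4*(-9))) = -(-945)*(-10 - 18 - 36) = -(-945)*(-64) = -105*576 = -60480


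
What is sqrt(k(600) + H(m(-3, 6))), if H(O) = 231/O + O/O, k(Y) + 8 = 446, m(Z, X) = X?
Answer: sqrt(1910)/2 ≈ 21.852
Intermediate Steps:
k(Y) = 438 (k(Y) = -8 + 446 = 438)
H(O) = 1 + 231/O (H(O) = 231/O + 1 = 1 + 231/O)
sqrt(k(600) + H(m(-3, 6))) = sqrt(438 + (231 + 6)/6) = sqrt(438 + (1/6)*237) = sqrt(438 + 79/2) = sqrt(955/2) = sqrt(1910)/2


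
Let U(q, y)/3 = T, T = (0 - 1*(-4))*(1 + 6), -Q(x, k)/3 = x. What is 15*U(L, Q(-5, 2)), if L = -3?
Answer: 1260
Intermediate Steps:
Q(x, k) = -3*x
T = 28 (T = (0 + 4)*7 = 4*7 = 28)
U(q, y) = 84 (U(q, y) = 3*28 = 84)
15*U(L, Q(-5, 2)) = 15*84 = 1260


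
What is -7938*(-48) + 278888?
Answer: 659912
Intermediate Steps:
-7938*(-48) + 278888 = 381024 + 278888 = 659912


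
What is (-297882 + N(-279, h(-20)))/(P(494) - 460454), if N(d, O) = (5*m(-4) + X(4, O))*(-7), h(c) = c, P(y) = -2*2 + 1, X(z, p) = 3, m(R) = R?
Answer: 297763/460457 ≈ 0.64667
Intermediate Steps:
P(y) = -3 (P(y) = -4 + 1 = -3)
N(d, O) = 119 (N(d, O) = (5*(-4) + 3)*(-7) = (-20 + 3)*(-7) = -17*(-7) = 119)
(-297882 + N(-279, h(-20)))/(P(494) - 460454) = (-297882 + 119)/(-3 - 460454) = -297763/(-460457) = -297763*(-1/460457) = 297763/460457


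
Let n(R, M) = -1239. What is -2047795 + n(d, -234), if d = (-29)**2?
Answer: -2049034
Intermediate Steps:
d = 841
-2047795 + n(d, -234) = -2047795 - 1239 = -2049034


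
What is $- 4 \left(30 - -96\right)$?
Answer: $-504$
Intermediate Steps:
$- 4 \left(30 - -96\right) = - 4 \left(30 + 96\right) = \left(-4\right) 126 = -504$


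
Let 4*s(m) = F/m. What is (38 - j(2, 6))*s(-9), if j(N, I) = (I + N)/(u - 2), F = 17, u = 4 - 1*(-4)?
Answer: -935/54 ≈ -17.315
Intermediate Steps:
u = 8 (u = 4 + 4 = 8)
j(N, I) = I/6 + N/6 (j(N, I) = (I + N)/(8 - 2) = (I + N)/6 = (I + N)*(⅙) = I/6 + N/6)
s(m) = 17/(4*m) (s(m) = (17/m)/4 = 17/(4*m))
(38 - j(2, 6))*s(-9) = (38 - ((⅙)*6 + (⅙)*2))*((17/4)/(-9)) = (38 - (1 + ⅓))*((17/4)*(-⅑)) = (38 - 1*4/3)*(-17/36) = (38 - 4/3)*(-17/36) = (110/3)*(-17/36) = -935/54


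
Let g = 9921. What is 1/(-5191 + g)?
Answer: 1/4730 ≈ 0.00021142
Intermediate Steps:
1/(-5191 + g) = 1/(-5191 + 9921) = 1/4730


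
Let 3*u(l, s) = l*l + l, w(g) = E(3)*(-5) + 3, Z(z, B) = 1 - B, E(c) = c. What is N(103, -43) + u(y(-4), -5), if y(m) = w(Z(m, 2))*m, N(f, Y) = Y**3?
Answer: -78723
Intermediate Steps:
w(g) = -12 (w(g) = 3*(-5) + 3 = -15 + 3 = -12)
y(m) = -12*m
u(l, s) = l/3 + l**2/3 (u(l, s) = (l*l + l)/3 = (l**2 + l)/3 = (l + l**2)/3 = l/3 + l**2/3)
N(103, -43) + u(y(-4), -5) = (-43)**3 + (-12*(-4))*(1 - 12*(-4))/3 = -79507 + (1/3)*48*(1 + 48) = -79507 + (1/3)*48*49 = -79507 + 784 = -78723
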